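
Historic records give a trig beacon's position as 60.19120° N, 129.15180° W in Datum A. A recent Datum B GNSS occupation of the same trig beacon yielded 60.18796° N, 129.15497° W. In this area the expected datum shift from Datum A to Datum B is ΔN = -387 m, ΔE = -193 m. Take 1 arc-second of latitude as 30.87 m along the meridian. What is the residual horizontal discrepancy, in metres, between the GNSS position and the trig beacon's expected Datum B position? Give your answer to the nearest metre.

Observed coordinate differences: Δφ = -0.00324°, Δλ = -0.00317°.
Converting to metres (1° lat = 111132 m, cos φ = 0.497107): observed ΔN = -360.1 m, observed ΔE = -175.1 m.
Subtracting the expected shift leaves a residual of -360.1 − (-387) = 26.9 m north and -175.1 − (-193) = 17.9 m east.
Residual distance = √(26.9² + 17.9²) = 32.3 m.

32 m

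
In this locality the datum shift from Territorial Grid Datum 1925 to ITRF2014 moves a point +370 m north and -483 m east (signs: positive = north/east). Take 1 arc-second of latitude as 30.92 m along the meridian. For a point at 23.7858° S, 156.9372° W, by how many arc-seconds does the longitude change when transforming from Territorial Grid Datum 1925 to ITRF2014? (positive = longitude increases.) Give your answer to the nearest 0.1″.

At latitude -23.7858°, cos φ = 0.915060.
1″ of longitude at this latitude = 30.92 × cos φ = 28.2936 m, so Δλ = -483.0 / 28.2936 = -17.071″.

Δλ = -17.1″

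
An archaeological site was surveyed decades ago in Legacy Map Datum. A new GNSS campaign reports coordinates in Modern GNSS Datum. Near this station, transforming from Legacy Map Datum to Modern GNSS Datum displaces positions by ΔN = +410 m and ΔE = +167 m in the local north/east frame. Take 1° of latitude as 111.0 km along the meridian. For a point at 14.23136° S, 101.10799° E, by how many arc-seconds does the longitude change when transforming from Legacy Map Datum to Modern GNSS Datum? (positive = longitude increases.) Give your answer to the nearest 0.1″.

Δλ = 5.6″

At latitude -14.23136°, cos φ = 0.969311.
1° of longitude at this latitude = 111.0 × cos φ = 107.59 km, so Δλ = 167.0 / 107593.5 = 0.0015521° = 5.588″.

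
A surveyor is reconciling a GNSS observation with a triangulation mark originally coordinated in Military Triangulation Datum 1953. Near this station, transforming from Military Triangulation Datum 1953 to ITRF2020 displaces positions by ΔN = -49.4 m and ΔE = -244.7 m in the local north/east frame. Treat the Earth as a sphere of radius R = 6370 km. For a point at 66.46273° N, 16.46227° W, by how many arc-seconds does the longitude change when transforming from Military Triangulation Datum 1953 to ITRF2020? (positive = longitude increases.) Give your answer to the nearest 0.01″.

At latitude 66.46273°, cos φ = 0.399346.
One radian of longitude at latitude φ spans R cos φ, so Δλ = ΔE / (R cos φ) = -244.7 / (6370000 × 0.399346) = -9.6193e-05 rad = -19.841″.

Δλ = -19.84″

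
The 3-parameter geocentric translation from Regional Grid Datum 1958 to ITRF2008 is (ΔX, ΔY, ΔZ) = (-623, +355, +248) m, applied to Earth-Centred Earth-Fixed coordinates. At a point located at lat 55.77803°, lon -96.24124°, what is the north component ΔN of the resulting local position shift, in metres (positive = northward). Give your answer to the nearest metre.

ΔN = 375 m

At φ = 55.77803°, λ = -96.24124°: sin φ = 0.826865, cos φ = 0.562400, sin λ = -0.994073, cos λ = -0.108715.
ΔN = −sin φ cos λ·ΔX − sin φ sin λ·ΔY + cos φ·ΔZ = −(0.826865)(-0.108715)(-623) − (0.826865)(-0.994073)(355) + (0.562400)(248) = 375.27 m.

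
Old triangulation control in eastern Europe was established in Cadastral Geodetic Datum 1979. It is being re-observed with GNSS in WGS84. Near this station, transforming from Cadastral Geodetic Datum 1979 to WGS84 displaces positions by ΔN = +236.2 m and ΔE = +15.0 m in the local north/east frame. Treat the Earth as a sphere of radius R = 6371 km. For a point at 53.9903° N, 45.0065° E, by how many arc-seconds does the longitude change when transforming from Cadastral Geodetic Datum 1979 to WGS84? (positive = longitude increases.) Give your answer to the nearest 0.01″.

At latitude 53.9903°, cos φ = 0.587922.
One radian of longitude at latitude φ spans R cos φ, so Δλ = ΔE / (R cos φ) = 15.0 / (6371000 × 0.587922) = 4.0046e-06 rad = 0.826″.

Δλ = 0.83″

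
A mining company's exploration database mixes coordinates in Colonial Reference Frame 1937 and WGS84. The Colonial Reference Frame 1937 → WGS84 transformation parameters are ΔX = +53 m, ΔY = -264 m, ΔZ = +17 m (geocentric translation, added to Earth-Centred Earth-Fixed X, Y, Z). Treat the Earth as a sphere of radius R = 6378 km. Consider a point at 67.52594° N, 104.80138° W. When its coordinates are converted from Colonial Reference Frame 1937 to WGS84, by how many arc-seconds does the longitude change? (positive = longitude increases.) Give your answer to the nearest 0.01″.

Δλ = 10.04″

sin φ = 0.924053, cos φ = 0.382265, sin λ = -0.966817, cos λ = -0.255469.
East component: ΔE = −sin λ·ΔX + cos λ·ΔY = −(-0.966817)(53) + (-0.255469)(-264) = 118.69 m.
1° of latitude spans πR/180 = 111317 m; at latitude φ, 1° of longitude spans that × cos φ = 42552.6 m, so Δλ = 118.69 / 42552.6 × 3600 = 10.041″.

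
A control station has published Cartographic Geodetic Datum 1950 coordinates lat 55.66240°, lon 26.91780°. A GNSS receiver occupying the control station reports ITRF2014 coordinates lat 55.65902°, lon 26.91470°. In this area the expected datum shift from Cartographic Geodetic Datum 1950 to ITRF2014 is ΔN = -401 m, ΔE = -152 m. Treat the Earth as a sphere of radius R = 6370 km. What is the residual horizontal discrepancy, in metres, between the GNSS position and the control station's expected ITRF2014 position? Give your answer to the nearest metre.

49 m

Observed coordinate differences: Δφ = -0.00338°, Δλ = -0.00310°.
Converting to metres (1° lat = 111177 m, cos φ = 0.564068): observed ΔN = -375.8 m, observed ΔE = -194.4 m.
Subtracting the expected shift leaves a residual of -375.8 − (-401) = 25.2 m north and -194.4 − (-152) = -42.4 m east.
Residual distance = √(25.2² + (-42.4)²) = 49.3 m.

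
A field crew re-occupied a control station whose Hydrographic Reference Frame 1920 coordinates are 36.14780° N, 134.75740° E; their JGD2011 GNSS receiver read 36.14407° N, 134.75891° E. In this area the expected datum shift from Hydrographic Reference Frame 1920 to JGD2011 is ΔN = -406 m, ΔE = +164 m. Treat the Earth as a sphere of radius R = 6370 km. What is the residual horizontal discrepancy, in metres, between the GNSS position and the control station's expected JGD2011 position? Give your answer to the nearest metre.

Observed coordinate differences: Δφ = -0.00373°, Δλ = +0.00151°.
Converting to metres (1° lat = 111177 m, cos φ = 0.807498): observed ΔN = -414.7 m, observed ΔE = 135.6 m.
Subtracting the expected shift leaves a residual of -414.7 − (-406) = -8.7 m north and 135.6 − (164) = -28.4 m east.
Residual distance = √((-8.7)² + (-28.4)²) = 29.7 m.

30 m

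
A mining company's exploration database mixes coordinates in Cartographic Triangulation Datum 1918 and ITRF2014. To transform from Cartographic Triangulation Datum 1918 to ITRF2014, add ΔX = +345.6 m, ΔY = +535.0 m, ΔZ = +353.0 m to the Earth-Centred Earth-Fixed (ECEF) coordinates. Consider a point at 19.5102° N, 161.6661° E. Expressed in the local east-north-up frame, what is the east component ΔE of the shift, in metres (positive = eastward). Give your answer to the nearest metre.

ΔE = -617 m

At φ = 19.5102°, λ = 161.6661°: sin φ = 0.333975, cos φ = 0.942582, sin λ = 0.314554, cos λ = -0.949240.
ΔE = −sin λ·ΔX + cos λ·ΔY = −(0.314554)·(345.6) + (-0.949240)·(535.0) = -616.55 m.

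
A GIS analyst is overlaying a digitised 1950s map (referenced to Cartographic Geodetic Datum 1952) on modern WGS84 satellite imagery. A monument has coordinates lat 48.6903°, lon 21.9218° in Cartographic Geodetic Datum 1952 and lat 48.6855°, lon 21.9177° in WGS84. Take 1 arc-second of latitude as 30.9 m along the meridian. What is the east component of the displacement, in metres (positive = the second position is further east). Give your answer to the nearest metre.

Δφ = 48.6855° − 48.6903° = -0.0048°; Δλ = 21.9177° − 21.9218° = -0.0041°.
1° of latitude = 3600 × 30.90 = 111240 m.
ΔN = Δφ × 111240 = -534.0 m; ΔE = Δλ × 111240 × cos(48.6903°) = -0.0041 × 111240 × 0.660129 = -301.1 m.

ΔE = -301 m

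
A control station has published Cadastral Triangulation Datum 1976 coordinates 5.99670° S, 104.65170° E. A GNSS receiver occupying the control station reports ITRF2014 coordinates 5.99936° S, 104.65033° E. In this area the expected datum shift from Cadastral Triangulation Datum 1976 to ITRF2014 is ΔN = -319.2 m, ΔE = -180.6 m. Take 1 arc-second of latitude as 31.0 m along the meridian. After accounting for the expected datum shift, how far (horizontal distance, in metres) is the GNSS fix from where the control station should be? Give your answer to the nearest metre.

Observed coordinate differences: Δφ = -0.00266°, Δλ = -0.00137°.
Converting to metres (1° lat = 111600 m, cos φ = 0.994528): observed ΔN = -296.9 m, observed ΔE = -152.1 m.
Subtracting the expected shift leaves a residual of -296.9 − (-319.2) = 22.3 m north and -152.1 − (-180.6) = 28.5 m east.
Residual distance = √(22.3² + 28.5²) = 36.2 m.

36 m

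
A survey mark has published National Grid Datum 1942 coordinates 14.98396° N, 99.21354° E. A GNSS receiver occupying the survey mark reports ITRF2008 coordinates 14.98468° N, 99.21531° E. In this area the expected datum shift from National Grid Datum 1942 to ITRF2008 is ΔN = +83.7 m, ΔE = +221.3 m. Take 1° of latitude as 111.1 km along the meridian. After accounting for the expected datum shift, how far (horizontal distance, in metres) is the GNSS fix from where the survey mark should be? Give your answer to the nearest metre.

32 m

Observed coordinate differences: Δφ = +0.00072°, Δλ = +0.00177°.
Converting to metres (1° lat = 111100 m, cos φ = 0.965998): observed ΔN = 80.0 m, observed ΔE = 190.0 m.
Subtracting the expected shift leaves a residual of 80.0 − (83.7) = -3.7 m north and 190.0 − (221.3) = -31.3 m east.
Residual distance = √((-3.7)² + (-31.3)²) = 31.6 m.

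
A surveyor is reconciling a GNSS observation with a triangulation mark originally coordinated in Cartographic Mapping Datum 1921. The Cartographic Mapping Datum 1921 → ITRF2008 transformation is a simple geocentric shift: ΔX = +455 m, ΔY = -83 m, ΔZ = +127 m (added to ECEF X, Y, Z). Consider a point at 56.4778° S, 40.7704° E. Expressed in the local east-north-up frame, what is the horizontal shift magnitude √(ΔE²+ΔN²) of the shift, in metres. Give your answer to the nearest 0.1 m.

The local east axis at (φ, λ) is (−sin λ, cos λ, 0), so ΔE = −sin(40.7704°)·455 + cos(40.7704°)·(-83) = -359.99 m.
The local north axis is (−sin φ cos λ, −sin φ sin λ, cos φ), giving ΔN = 287.272 − 45.186 + 70.137 = 312.22 m.
Horizontal magnitude = √(ΔE² + ΔN²) = √((-359.99)² + 312.22²) = 476.52 m.

476.5 m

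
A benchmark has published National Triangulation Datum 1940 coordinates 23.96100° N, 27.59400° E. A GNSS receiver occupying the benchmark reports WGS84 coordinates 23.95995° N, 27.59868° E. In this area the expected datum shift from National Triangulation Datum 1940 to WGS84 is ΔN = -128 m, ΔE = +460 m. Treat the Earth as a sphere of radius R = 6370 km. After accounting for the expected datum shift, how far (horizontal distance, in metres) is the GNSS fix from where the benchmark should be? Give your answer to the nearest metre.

Observed coordinate differences: Δφ = -0.00105°, Δλ = +0.00468°.
Converting to metres (1° lat = 111177 m, cos φ = 0.913822): observed ΔN = -116.7 m, observed ΔE = 475.5 m.
Subtracting the expected shift leaves a residual of -116.7 − (-128) = 11.3 m north and 475.5 − (460) = 15.5 m east.
Residual distance = √(11.3² + 15.5²) = 19.1 m.

19 m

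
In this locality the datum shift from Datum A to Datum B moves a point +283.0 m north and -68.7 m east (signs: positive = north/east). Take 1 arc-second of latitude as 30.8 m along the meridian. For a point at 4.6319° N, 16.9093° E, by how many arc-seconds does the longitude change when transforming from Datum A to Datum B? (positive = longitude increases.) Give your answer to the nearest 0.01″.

Δλ = -2.24″

At latitude 4.6319°, cos φ = 0.996734.
1″ of longitude at this latitude = 30.80 × cos φ = 30.6994 m, so Δλ = -68.7 / 30.6994 = -2.238″.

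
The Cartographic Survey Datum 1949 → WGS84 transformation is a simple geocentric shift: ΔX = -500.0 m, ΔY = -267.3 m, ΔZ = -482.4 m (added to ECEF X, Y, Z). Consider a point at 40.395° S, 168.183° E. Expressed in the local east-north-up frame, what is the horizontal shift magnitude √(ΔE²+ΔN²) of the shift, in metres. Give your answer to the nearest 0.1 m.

The local east axis at (φ, λ) is (−sin λ, cos λ, 0), so ΔE = −sin(168.183°)·(-500.0) + cos(168.183°)·(-267.3) = 364.03 m.
The local north axis is (−sin φ cos λ, −sin φ sin λ, cos φ), giving ΔN = 317.160 − 35.474 − 367.393 = -85.71 m.
Horizontal magnitude = √(ΔE² + ΔN²) = √(364.03² + (-85.71)²) = 373.98 m.

374.0 m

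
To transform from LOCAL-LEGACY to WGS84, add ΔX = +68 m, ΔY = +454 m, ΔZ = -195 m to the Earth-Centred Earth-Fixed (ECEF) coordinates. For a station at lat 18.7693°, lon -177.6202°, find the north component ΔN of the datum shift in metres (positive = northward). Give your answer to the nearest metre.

The local north axis is (−sin φ cos λ, −sin φ sin λ, cos φ), giving ΔN = 21.861 + 6.066 − 184.630 = -156.70 m.

ΔN = -157 m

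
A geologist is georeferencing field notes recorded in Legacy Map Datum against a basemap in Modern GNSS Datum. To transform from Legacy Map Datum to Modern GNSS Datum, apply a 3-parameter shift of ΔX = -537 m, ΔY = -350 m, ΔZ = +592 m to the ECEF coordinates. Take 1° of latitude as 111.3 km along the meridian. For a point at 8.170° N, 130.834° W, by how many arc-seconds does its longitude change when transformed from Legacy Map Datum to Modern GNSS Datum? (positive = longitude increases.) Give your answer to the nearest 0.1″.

Δλ = -5.8″

sin φ = 0.142111, cos φ = 0.989851, sin λ = -0.756607, cos λ = -0.653870.
East component: ΔE = −sin λ·ΔX + cos λ·ΔY = −(-0.756607)(-537) + (-0.653870)(-350) = -177.44 m.
1° of latitude spans 111300 m; at latitude φ, 1° of longitude spans that × cos φ = 110170.4 m, so Δλ = -177.44 / 110170.4 × 3600 = -5.798″.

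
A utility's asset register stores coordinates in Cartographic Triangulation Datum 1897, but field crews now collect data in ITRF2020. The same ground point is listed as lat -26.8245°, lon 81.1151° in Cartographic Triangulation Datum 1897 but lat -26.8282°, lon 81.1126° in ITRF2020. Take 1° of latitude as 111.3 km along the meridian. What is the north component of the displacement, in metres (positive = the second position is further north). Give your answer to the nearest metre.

ΔN = -412 m

Δφ = -26.8282° − -26.8245° = -0.0037°; Δλ = 81.1126° − 81.1151° = -0.0025°.
ΔN = Δφ × 111300 = -411.8 m; ΔE = Δλ × 111300 × cos(-26.8245°) = -0.0025 × 111300 × 0.892393 = -248.3 m.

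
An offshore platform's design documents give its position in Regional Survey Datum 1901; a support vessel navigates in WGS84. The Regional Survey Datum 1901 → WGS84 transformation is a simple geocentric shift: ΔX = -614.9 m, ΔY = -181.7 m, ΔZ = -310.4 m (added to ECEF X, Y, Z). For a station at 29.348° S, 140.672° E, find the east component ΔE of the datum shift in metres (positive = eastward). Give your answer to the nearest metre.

The local east axis at (φ, λ) is (−sin λ, cos λ, 0), so ΔE = −sin(140.672°)·(-614.9) + cos(140.672°)·(-181.7) = 530.25 m.

ΔE = 530 m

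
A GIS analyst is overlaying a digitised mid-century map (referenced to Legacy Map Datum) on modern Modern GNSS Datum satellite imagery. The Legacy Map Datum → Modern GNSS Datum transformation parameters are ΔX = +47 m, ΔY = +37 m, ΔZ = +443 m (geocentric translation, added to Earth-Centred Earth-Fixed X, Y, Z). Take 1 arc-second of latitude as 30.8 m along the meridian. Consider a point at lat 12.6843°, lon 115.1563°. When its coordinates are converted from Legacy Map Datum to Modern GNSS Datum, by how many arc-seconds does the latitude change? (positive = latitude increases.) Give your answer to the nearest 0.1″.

sin φ = 0.219579, cos φ = 0.975595, sin λ = 0.905152, cos λ = -0.425089.
North component: ΔN = −sin φ cos λ·ΔX − sin φ sin λ·ΔY + cos φ·ΔZ = −(0.219579)(-0.425089)(47) − (0.219579)(0.905152)(37) + (0.975595)(443) = 429.22 m.
1° of latitude spans 3600 × 30.80 = 110880 m, so Δφ = 429.22 / 110880 × 3600 = 13.936″.

Δφ = 13.9″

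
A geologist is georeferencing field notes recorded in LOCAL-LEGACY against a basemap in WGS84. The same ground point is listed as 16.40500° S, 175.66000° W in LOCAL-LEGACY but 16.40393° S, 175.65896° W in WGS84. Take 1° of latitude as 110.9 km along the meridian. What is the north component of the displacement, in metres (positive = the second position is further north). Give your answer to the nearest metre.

ΔN = 119 m

Δφ = -16.40393° − -16.40500° = +0.00107°; Δλ = -175.65896° − -175.66000° = +0.00104°.
ΔN = Δφ × 110900 = 118.7 m; ΔE = Δλ × 110900 × cos(-16.40500°) = +0.00104 × 110900 × 0.959289 = 110.6 m.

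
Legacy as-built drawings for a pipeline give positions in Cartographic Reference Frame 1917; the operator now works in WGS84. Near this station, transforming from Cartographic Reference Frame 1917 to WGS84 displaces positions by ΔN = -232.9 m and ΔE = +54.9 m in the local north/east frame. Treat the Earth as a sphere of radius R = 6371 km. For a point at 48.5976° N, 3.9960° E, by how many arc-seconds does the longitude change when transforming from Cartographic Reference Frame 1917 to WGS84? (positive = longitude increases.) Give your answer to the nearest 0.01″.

At latitude 48.5976°, cos φ = 0.661343.
One radian of longitude at latitude φ spans R cos φ, so Δλ = ΔE / (R cos φ) = 54.9 / (6371000 × 0.661343) = 1.3030e-05 rad = 2.688″.

Δλ = 2.69″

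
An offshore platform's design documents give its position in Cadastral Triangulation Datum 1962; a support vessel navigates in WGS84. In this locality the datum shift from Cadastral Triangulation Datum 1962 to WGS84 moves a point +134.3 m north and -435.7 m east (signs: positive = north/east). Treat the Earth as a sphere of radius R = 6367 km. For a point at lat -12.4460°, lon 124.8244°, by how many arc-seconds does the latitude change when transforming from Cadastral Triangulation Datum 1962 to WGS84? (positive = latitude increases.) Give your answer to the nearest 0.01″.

Δφ = 4.35″

On a sphere of radius R, 1 rad of latitude = R, so Δφ = ΔN / R = 134.3 / 6367000 = 2.1093e-05 rad = 4.351″.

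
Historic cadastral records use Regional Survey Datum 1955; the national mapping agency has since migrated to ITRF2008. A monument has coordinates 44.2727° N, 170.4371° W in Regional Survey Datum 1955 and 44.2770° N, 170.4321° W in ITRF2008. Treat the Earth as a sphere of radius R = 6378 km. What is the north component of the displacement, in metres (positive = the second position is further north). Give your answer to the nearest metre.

Δφ = 44.2770° − 44.2727° = +0.0043°; Δλ = -170.4321° − -170.4371° = +0.0050°.
1° along a meridian = πR/180 = 111317 m.
ΔN = Δφ × 111317 = 478.7 m; ΔE = Δλ × 111317 × cos(44.2727°) = +0.0050 × 111317 × 0.716025 = 398.5 m.

ΔN = 479 m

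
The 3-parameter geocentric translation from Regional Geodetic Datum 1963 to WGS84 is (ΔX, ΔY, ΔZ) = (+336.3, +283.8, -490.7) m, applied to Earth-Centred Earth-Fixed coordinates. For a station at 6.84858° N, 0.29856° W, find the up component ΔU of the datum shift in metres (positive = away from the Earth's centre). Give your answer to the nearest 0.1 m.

The local up (radial) axis is (cos φ cos λ, cos φ sin λ, sin φ), giving ΔU = 333.896 − 1.468 − 58.514 = 273.91 m.

ΔU = 273.9 m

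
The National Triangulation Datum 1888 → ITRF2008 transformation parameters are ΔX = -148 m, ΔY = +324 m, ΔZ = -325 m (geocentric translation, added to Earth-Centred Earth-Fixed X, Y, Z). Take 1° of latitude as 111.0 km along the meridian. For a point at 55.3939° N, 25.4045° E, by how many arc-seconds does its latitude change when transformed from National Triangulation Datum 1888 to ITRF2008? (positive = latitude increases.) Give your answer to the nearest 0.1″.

sin φ = 0.823076, cos φ = 0.567931, sin λ = 0.429006, cos λ = 0.903302.
North component: ΔN = −sin φ cos λ·ΔX − sin φ sin λ·ΔY + cos φ·ΔZ = −(0.823076)(0.903302)(-148) − (0.823076)(0.429006)(324) + (0.567931)(-325) = -188.95 m.
1° of latitude spans 111000 m, so Δφ = -188.95 / 111000 × 3600 = -6.128″.

Δφ = -6.1″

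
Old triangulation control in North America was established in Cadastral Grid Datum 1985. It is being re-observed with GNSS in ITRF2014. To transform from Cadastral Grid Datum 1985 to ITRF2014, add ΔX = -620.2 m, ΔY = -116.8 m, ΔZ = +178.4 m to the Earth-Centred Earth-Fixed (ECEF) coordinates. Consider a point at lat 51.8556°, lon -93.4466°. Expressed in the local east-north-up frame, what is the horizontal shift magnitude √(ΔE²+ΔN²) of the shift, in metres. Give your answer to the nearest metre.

The local east axis at (φ, λ) is (−sin λ, cos λ, 0), so ΔE = −sin(-93.4466°)·(-620.2) + cos(-93.4466°)·(-116.8) = -612.06 m.
The local north axis is (−sin φ cos λ, −sin φ sin λ, cos φ), giving ΔN = -29.323 − 91.692 + 110.188 = -10.83 m.
Horizontal magnitude = √(ΔE² + ΔN²) = √((-612.06)² + (-10.83)²) = 612.15 m.

612 m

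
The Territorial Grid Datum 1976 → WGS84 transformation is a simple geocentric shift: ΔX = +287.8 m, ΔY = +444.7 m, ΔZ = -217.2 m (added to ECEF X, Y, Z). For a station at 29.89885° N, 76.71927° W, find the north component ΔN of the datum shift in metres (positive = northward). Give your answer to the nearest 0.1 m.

ΔN = -5.5 m

At φ = 29.89885°, λ = -76.71927°: sin φ = 0.498470, cos φ = 0.866907, sin λ = -0.973256, cos λ = 0.229722.
ΔN = −sin φ cos λ·ΔX − sin φ sin λ·ΔY + cos φ·ΔZ = −(0.498470)(0.229722)(287.8) − (0.498470)(-0.973256)(444.7) + (0.866907)(-217.2) = -5.51 m.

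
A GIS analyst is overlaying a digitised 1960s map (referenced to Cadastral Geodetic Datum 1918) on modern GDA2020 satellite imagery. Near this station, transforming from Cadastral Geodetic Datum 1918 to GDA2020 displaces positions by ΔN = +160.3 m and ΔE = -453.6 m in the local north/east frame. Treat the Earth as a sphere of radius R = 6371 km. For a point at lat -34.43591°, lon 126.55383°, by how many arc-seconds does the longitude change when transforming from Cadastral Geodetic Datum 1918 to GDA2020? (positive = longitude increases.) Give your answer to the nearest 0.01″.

At latitude -34.43591°, cos φ = 0.824759.
One radian of longitude at latitude φ spans R cos φ, so Δλ = ΔE / (R cos φ) = -453.6 / (6371000 × 0.824759) = -8.6325e-05 rad = -17.806″.

Δλ = -17.81″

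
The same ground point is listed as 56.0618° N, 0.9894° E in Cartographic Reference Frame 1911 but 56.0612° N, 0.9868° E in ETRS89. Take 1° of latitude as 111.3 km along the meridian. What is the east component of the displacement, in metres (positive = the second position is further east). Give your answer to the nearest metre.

Δφ = 56.0612° − 56.0618° = -0.0006°; Δλ = 0.9868° − 0.9894° = -0.0026°.
ΔN = Δφ × 111300 = -66.8 m; ΔE = Δλ × 111300 × cos(56.0618°) = -0.0026 × 111300 × 0.558298 = -161.6 m.

ΔE = -162 m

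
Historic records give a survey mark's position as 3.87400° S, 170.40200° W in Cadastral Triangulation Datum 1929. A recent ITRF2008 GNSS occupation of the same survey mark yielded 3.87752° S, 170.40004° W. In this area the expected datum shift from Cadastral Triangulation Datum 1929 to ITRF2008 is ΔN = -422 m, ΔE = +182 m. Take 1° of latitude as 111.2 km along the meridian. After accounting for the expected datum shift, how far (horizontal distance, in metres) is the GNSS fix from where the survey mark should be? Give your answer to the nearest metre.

47 m

Observed coordinate differences: Δφ = -0.00352°, Δλ = +0.00196°.
Converting to metres (1° lat = 111200 m, cos φ = 0.997715): observed ΔN = -391.4 m, observed ΔE = 217.5 m.
Subtracting the expected shift leaves a residual of -391.4 − (-422) = 30.6 m north and 217.5 − (182) = 35.5 m east.
Residual distance = √(30.6² + 35.5²) = 46.8 m.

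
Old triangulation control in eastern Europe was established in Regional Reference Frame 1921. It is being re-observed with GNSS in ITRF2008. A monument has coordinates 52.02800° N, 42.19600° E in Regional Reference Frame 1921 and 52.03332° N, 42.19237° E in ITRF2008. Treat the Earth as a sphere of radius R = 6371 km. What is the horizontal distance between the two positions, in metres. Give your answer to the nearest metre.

Δφ = 52.03332° − 52.02800° = +0.00532°; Δλ = 42.19237° − 42.19600° = -0.00363°.
1° along a meridian = πR/180 = 111195 m.
ΔN = Δφ × 111195 = 591.6 m; ΔE = Δλ × 111195 × cos(52.02800°) = -0.00363 × 111195 × 0.615276 = -248.3 m.
Distance = √(ΔE² + ΔN²) = √((-248.3)² + 591.6²) = 641.6 m.

642 m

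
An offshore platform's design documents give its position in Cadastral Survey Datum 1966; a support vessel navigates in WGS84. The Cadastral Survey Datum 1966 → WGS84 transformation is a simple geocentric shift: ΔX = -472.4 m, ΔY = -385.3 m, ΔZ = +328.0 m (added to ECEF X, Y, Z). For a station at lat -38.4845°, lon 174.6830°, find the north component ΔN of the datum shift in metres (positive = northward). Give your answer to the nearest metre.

ΔN = 527 m

At φ = -38.4845°, λ = 174.6830°: sin φ = -0.622303, cos φ = 0.782777, sin λ = 0.092666, cos λ = -0.995697.
ΔN = −sin φ cos λ·ΔX − sin φ sin λ·ΔY + cos φ·ΔZ = −(-0.622303)(-0.995697)(-472.4) − (-0.622303)(0.092666)(-385.3) + (0.782777)(328.0) = 527.24 m.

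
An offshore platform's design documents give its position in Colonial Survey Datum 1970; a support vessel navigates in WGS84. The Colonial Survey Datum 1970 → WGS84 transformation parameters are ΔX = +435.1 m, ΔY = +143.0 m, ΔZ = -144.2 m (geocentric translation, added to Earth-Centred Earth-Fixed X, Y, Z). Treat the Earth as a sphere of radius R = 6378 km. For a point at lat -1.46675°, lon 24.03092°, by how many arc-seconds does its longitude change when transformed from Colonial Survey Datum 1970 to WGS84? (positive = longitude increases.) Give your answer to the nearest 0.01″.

sin φ = -0.025597, cos φ = 0.999672, sin λ = 0.407230, cos λ = 0.913326.
East component: ΔE = −sin λ·ΔX + cos λ·ΔY = −(0.407230)(435.1) + (0.913326)(143.0) = -46.58 m.
1° of latitude spans πR/180 = 111317 m; at latitude φ, 1° of longitude spans that × cos φ = 111280.6 m, so Δλ = -46.58 / 111280.6 × 3600 = -1.507″.

Δλ = -1.51″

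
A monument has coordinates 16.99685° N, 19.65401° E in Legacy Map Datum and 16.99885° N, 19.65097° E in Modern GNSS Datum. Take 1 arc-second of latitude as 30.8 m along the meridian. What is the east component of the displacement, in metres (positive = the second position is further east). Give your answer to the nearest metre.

ΔE = -322 m

Δφ = 16.99885° − 16.99685° = +0.00200°; Δλ = 19.65097° − 19.65401° = -0.00304°.
1° of latitude = 3600 × 30.80 = 110880 m.
ΔN = Δφ × 110880 = 221.8 m; ΔE = Δλ × 110880 × cos(16.99685°) = -0.00304 × 110880 × 0.956321 = -322.4 m.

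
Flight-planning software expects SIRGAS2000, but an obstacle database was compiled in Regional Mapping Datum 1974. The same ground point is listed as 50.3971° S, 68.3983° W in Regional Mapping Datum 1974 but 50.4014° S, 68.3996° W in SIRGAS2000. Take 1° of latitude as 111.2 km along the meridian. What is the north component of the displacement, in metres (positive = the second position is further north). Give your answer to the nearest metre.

ΔN = -478 m

Δφ = -50.4014° − -50.3971° = -0.0043°; Δλ = -68.3996° − -68.3983° = -0.0013°.
ΔN = Δφ × 111200 = -478.2 m; ΔE = Δλ × 111200 × cos(-50.3971°) = -0.0013 × 111200 × 0.637463 = -92.2 m.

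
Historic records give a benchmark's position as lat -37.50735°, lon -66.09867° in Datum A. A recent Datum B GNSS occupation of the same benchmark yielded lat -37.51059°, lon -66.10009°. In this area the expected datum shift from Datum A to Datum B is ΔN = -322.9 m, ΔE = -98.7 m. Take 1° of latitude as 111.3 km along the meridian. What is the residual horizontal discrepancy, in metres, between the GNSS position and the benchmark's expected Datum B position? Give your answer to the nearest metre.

46 m

Observed coordinate differences: Δφ = -0.00324°, Δλ = -0.00142°.
Converting to metres (1° lat = 111300 m, cos φ = 0.793275): observed ΔN = -360.6 m, observed ΔE = -125.4 m.
Subtracting the expected shift leaves a residual of -360.6 − (-322.9) = -37.7 m north and -125.4 − (-98.7) = -26.7 m east.
Residual distance = √((-37.7)² + (-26.7)²) = 46.2 m.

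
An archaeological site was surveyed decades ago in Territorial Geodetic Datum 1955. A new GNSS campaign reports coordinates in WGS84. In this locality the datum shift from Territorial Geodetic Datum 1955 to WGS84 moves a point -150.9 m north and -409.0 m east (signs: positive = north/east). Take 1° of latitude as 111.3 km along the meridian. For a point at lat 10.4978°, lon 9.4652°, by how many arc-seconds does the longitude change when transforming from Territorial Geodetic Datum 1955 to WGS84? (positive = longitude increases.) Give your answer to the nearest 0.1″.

At latitude 10.4978°, cos φ = 0.983262.
1° of longitude at this latitude = 111.3 × cos φ = 109.44 km, so Δλ = -409.0 / 109437.0 = -0.0037373° = -13.454″.

Δλ = -13.5″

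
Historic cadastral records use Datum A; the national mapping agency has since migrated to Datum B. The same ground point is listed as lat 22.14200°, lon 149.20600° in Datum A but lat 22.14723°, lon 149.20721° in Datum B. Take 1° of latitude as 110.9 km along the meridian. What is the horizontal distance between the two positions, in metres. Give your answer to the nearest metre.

Δφ = 22.14723° − 22.14200° = +0.00523°; Δλ = 149.20721° − 149.20600° = +0.00121°.
ΔN = Δφ × 110900 = 580.0 m; ΔE = Δλ × 110900 × cos(22.14200°) = +0.00121 × 110900 × 0.926253 = 124.3 m.
Distance = √(ΔE² + ΔN²) = √(124.3² + 580.0²) = 593.2 m.

593 m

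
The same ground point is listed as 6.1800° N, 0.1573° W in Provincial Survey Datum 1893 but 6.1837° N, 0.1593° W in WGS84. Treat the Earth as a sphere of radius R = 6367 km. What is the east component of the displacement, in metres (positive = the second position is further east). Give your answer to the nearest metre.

Δφ = 6.1837° − 6.1800° = +0.0037°; Δλ = -0.1593° − -0.1573° = -0.0020°.
1° along a meridian = πR/180 = 111125 m.
ΔN = Δφ × 111125 = 411.2 m; ΔE = Δλ × 111125 × cos(6.1800°) = -0.0020 × 111125 × 0.994189 = -221.0 m.

ΔE = -221 m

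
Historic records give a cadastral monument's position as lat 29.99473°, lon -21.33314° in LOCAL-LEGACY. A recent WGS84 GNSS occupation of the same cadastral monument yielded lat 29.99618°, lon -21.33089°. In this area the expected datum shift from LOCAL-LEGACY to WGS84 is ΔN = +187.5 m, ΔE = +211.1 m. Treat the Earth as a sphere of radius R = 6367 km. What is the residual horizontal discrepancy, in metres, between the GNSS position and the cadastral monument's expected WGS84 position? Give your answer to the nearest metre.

27 m

Observed coordinate differences: Δφ = +0.00145°, Δλ = +0.00225°.
Converting to metres (1° lat = 111125 m, cos φ = 0.866071): observed ΔN = 161.1 m, observed ΔE = 216.5 m.
Subtracting the expected shift leaves a residual of 161.1 − (187.5) = -26.4 m north and 216.5 − (211.1) = 5.4 m east.
Residual distance = √((-26.4)² + 5.4²) = 26.9 m.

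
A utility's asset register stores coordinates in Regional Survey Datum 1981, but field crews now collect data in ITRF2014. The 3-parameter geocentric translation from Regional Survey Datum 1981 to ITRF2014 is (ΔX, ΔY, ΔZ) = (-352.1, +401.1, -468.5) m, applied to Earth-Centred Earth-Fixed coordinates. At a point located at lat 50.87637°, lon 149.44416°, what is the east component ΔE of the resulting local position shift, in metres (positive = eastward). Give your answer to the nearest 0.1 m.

ΔE = -166.4 m

At φ = 50.87637°, λ = 149.44416°: sin φ = 0.775786, cos φ = 0.630996, sin λ = 0.508378, cos λ = -0.861134.
ΔE = −sin λ·ΔX + cos λ·ΔY = −(0.508378)·(-352.1) + (-0.861134)·(401.1) = -166.40 m.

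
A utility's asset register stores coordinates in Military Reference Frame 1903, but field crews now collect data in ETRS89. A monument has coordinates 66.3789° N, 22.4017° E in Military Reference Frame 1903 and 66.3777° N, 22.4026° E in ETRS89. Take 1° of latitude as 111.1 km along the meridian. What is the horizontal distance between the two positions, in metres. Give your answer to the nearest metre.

139 m

Δφ = 66.3777° − 66.3789° = -0.0012°; Δλ = 22.4026° − 22.4017° = +0.0009°.
ΔN = Δφ × 111100 = -133.3 m; ΔE = Δλ × 111100 × cos(66.3789°) = +0.0009 × 111100 × 0.400686 = 40.1 m.
Distance = √(ΔE² + ΔN²) = √(40.1² + (-133.3)²) = 139.2 m.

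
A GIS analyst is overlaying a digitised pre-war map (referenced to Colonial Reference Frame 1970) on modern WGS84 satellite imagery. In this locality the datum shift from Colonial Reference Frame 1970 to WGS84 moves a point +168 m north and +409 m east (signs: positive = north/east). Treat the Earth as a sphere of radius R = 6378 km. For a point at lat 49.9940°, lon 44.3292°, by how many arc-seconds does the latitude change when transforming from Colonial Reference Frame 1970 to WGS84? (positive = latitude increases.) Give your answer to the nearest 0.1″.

Δφ = 5.4″

On a sphere of radius R, 1 rad of latitude = R, so Δφ = ΔN / R = 168.0 / 6378000 = 2.6341e-05 rad = 5.433″.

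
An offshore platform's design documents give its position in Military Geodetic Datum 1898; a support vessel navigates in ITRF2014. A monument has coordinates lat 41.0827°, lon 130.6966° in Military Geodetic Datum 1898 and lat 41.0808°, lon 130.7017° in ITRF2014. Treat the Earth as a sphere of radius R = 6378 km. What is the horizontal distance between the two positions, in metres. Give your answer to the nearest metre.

477 m

Δφ = 41.0808° − 41.0827° = -0.0019°; Δλ = 130.7017° − 130.6966° = +0.0051°.
1° along a meridian = πR/180 = 111317 m.
ΔN = Δφ × 111317 = -211.5 m; ΔE = Δλ × 111317 × cos(41.0827°) = +0.0051 × 111317 × 0.753762 = 427.9 m.
Distance = √(ΔE² + ΔN²) = √(427.9² + (-211.5)²) = 477.3 m.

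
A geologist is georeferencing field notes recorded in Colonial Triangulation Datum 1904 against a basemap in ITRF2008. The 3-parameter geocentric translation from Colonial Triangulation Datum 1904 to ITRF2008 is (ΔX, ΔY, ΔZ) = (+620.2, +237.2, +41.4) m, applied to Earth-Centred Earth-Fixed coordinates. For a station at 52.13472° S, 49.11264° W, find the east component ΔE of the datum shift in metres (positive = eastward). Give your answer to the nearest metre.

ΔE = 624 m

The local east axis at (φ, λ) is (−sin λ, cos λ, 0), so ΔE = −sin(-49.11264°)·620.2 + cos(-49.11264°)·237.2 = 624.13 m.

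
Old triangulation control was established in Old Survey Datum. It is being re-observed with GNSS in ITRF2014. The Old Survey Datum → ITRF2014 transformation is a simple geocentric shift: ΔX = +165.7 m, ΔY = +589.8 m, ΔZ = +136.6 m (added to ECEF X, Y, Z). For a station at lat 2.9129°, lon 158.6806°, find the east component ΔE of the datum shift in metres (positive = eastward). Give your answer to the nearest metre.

ΔE = -610 m

The local east axis at (φ, λ) is (−sin λ, cos λ, 0), so ΔE = −sin(158.6806°)·165.7 + cos(158.6806°)·589.8 = -609.68 m.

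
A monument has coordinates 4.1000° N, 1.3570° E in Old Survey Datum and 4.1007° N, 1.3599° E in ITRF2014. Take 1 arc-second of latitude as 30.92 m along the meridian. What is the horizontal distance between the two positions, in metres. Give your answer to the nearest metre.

331 m

Δφ = 4.1007° − 4.1000° = +0.0007°; Δλ = 1.3599° − 1.3570° = +0.0029°.
1° of latitude = 3600 × 30.92 = 111312 m.
ΔN = Δφ × 111312 = 77.9 m; ΔE = Δλ × 111312 × cos(4.1000°) = +0.0029 × 111312 × 0.997441 = 322.0 m.
Distance = √(ΔE² + ΔN²) = √(322.0² + 77.9²) = 331.3 m.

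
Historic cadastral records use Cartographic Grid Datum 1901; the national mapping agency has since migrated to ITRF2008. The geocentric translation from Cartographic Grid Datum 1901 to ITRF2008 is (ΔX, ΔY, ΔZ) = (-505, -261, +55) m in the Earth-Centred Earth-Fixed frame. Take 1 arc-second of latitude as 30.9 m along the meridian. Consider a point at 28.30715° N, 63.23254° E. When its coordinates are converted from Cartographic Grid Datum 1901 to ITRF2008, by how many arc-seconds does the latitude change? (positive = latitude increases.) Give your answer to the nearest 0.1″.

sin φ = 0.474198, cos φ = 0.880418, sin λ = 0.892842, cos λ = 0.450371.
North component: ΔN = −sin φ cos λ·ΔX − sin φ sin λ·ΔY + cos φ·ΔZ = −(0.474198)(0.450371)(-505) − (0.474198)(0.892842)(-261) + (0.880418)(55) = 266.78 m.
1° of latitude spans 3600 × 30.90 = 111240 m, so Δφ = 266.78 / 111240 × 3600 = 8.634″.

Δφ = 8.6″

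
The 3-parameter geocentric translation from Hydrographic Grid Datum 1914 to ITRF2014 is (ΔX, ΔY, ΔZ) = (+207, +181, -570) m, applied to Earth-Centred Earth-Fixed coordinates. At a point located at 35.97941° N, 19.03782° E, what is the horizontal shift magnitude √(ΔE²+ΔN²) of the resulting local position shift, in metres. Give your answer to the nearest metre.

At φ = 35.97941°, λ = 19.03782°: sin φ = 0.587494, cos φ = 0.809228, sin λ = 0.326192, cos λ = 0.945303.
ΔE = −sin λ·ΔX + cos λ·ΔY = −(0.326192)·(207) + (0.945303)·(181) = 103.58 m.
ΔN = −sin φ cos λ·ΔX − sin φ sin λ·ΔY + cos φ·ΔZ = −(0.587494)(0.945303)(207) − (0.587494)(0.326192)(181) + (0.809228)(-570) = -610.91 m.
Horizontal magnitude = √(ΔE² + ΔN²) = √(103.58² + (-610.91)²) = 619.62 m.

620 m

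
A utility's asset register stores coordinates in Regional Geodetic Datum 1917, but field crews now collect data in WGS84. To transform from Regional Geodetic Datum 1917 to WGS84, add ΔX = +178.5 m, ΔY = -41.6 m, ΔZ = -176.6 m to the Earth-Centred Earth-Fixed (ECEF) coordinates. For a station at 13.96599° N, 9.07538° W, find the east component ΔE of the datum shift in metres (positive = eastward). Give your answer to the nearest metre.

At φ = 13.96599°, λ = -9.07538°: sin φ = 0.241346, cos φ = 0.970439, sin λ = -0.157734, cos λ = 0.987482.
ΔE = −sin λ·ΔX + cos λ·ΔY = −(-0.157734)·(178.5) + (0.987482)·(-41.6) = -12.92 m.

ΔE = -13 m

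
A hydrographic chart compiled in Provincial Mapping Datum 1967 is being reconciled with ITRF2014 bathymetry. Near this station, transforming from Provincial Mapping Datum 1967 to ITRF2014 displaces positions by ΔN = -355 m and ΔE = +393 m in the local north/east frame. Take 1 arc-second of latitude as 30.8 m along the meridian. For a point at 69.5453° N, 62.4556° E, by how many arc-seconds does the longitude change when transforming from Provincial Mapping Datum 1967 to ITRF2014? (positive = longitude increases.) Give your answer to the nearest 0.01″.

At latitude 69.5453°, cos φ = 0.349467.
1″ of longitude at this latitude = 30.80 × cos φ = 10.7636 m, so Δλ = 393.0 / 10.7636 = 36.512″.

Δλ = 36.51″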